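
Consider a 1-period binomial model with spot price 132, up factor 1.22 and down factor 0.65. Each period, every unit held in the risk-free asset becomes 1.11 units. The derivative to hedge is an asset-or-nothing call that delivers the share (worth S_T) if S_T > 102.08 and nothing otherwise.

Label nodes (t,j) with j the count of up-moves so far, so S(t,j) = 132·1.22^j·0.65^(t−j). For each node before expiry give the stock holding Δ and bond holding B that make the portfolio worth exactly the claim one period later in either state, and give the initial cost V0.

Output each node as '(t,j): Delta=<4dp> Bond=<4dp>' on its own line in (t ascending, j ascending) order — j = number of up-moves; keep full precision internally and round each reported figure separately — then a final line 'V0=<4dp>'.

Risk-neutral probability p* = (R−d)/(u−d) = (1.11−0.65)/(1.22−0.65) = 0.8070.
Terminal payoffs: V(1,0)=0.0000, V(1,1)=161.0400
(0,0): S=132.0000. Δ = (V_up−V_dn)/(S_up−S_dn) = (161.0400−0.0000)/(161.0400−85.8000) = 2.1404. V = [p*·161.0400 + (1−p*)·0.0000]/1.11 = 117.0830. B = V − Δ·S = -165.4433.
Self-financing check: at every node Δ·S+B equals the discounted successor values.

(0,0): Delta=2.1404 Bond=-165.4433
V0=117.0830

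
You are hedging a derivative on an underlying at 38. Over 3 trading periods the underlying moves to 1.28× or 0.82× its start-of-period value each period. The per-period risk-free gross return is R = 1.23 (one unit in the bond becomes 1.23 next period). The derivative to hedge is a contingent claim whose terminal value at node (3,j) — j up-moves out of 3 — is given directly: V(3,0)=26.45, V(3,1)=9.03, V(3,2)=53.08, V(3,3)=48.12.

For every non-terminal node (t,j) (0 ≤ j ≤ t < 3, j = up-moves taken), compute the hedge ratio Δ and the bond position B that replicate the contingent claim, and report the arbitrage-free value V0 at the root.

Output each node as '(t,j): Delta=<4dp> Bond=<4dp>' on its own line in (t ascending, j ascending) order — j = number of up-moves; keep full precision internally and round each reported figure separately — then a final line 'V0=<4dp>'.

(0,0): Delta=0.1660 Bond=19.5641
(1,0): Delta=2.1196 Bond=-36.8100
(1,1): Delta=0.0133 Bond=31.4875
(2,0): Delta=-1.4821 Bond=46.7504
(2,1): Delta=2.4009 Bond=-56.4991
(2,2): Delta=-0.1732 Bond=50.3429
V0=25.8708

No-arbitrage ⇒ martingale measure with p* = (R−d)/(u−d) = 0.8913.
Payoff layer (t=3): V(3,0)=26.4500, V(3,1)=9.0300, V(3,2)=53.0800, V(3,3)=48.1200
(2,0): S=25.5512. Δ = (V_up−V_dn)/(S_up−S_dn) = (9.0300−26.4500)/(32.7055−20.9520) = -1.4821. V = [p*·9.0300 + (1−p*)·26.4500]/1.23 = 8.8809. B = V − Δ·S = 46.7504.
(2,1): S=39.8848. Δ = (V_up−V_dn)/(S_up−S_dn) = (53.0800−9.0300)/(51.0525−32.7055) = 2.4009. V = [p*·53.0800 + (1−p*)·9.0300]/1.23 = 39.2618. B = V − Δ·S = -56.4991.
(2,2): S=62.2592. Δ = (V_up−V_dn)/(S_up−S_dn) = (48.1200−53.0800)/(79.6918−51.0525) = -0.1732. V = [p*·48.1200 + (1−p*)·53.0800]/1.23 = 39.5603. B = V − Δ·S = 50.3429.
(1,0): S=31.1600. Δ = (V_up−V_dn)/(S_up−S_dn) = (39.2618−8.8809)/(39.8848−25.5512) = 2.1196. V = [p*·39.2618 + (1−p*)·8.8809]/1.23 = 29.2354. B = V − Δ·S = -36.8100.
(1,1): S=48.6400. Δ = (V_up−V_dn)/(S_up−S_dn) = (39.5603−39.2618)/(62.2592−39.8848) = 0.0133. V = [p*·39.5603 + (1−p*)·39.2618]/1.23 = 32.1364. B = V − Δ·S = 31.4875.
(0,0): S=38.0000. Δ = (V_up−V_dn)/(S_up−S_dn) = (32.1364−29.2354)/(48.6400−31.1600) = 0.1660. V = [p*·32.1364 + (1−p*)·29.2354]/1.23 = 25.8708. B = V − Δ·S = 19.5641.
Self-financing check: at every node Δ·S+B equals the discounted successor values.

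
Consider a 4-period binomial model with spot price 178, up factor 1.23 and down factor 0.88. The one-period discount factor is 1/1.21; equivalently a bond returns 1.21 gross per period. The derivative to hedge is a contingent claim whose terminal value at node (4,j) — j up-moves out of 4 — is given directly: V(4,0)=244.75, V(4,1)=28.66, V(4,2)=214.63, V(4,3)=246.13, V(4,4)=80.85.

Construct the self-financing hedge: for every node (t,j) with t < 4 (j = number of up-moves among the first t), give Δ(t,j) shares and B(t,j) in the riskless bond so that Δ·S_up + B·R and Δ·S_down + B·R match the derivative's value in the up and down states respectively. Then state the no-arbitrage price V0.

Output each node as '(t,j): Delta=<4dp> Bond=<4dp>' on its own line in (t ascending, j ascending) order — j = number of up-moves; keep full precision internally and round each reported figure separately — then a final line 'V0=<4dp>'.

Risk-neutral probability p* = (R−d)/(u−d) = (1.21−0.88)/(1.23−0.88) = 0.9429.
Terminal payoffs: V(4,0)=244.7500, V(4,1)=28.6600, V(4,2)=214.6300, V(4,3)=246.1300, V(4,4)=80.8500
(3,0): S=121.3020. Δ = (V_up−V_dn)/(S_up−S_dn) = (28.6600−244.7500)/(149.2015−106.7458) = -5.0898. V = [p*·28.6600 + (1−p*)·244.7500]/1.21 = 33.8909. B = V − Δ·S = 651.2909.
(3,1): S=169.5471. Δ = (V_up−V_dn)/(S_up−S_dn) = (214.6300−28.6600)/(208.5430−149.2015) = 3.1339. V = [p*·214.6300 + (1−p*)·28.6600]/1.21 = 168.5976. B = V − Δ·S = -362.7452.
(3,2): S=236.9807. Δ = (V_up−V_dn)/(S_up−S_dn) = (246.1300−214.6300)/(291.4862−208.5430) = 0.3798. V = [p*·246.1300 + (1−p*)·214.6300]/1.21 = 201.9256. B = V − Δ·S = 111.9256.
(3,3): S=331.2343. Δ = (V_up−V_dn)/(S_up−S_dn) = (80.8500−246.1300)/(407.4182−291.4862) = -1.4257. V = [p*·80.8500 + (1−p*)·246.1300]/1.21 = 74.6236. B = V − Δ·S = 546.8522.
(2,0): S=137.8432. Δ = (V_up−V_dn)/(S_up−S_dn) = (168.5976−33.8909)/(169.5471−121.3020) = 2.7921. V = [p*·168.5976 + (1−p*)·33.8909]/1.21 = 132.9753. B = V − Δ·S = -251.9011.
(2,1): S=192.6672. Δ = (V_up−V_dn)/(S_up−S_dn) = (201.9256−168.5976)/(236.9807−169.5471) = 0.4942. V = [p*·201.9256 + (1−p*)·168.5976]/1.21 = 165.3067. B = V − Δ·S = 70.0839.
(2,2): S=269.2962. Δ = (V_up−V_dn)/(S_up−S_dn) = (74.6236−201.9256)/(331.2343−236.9807) = -1.3506. V = [p*·74.6236 + (1−p*)·201.9256]/1.21 = 67.6843. B = V − Δ·S = 431.4043.
(1,0): S=156.6400. Δ = (V_up−V_dn)/(S_up−S_dn) = (165.3067−132.9753)/(192.6672−137.8432) = 0.5897. V = [p*·165.3067 + (1−p*)·132.9753]/1.21 = 135.0903. B = V − Δ·S = 42.7147.
(1,1): S=218.9400. Δ = (V_up−V_dn)/(S_up−S_dn) = (67.6843−165.3067)/(269.2962−192.6672) = -1.2740. V = [p*·67.6843 + (1−p*)·165.3067]/1.21 = 60.5477. B = V − Δ·S = 339.4690.
(0,0): S=178.0000. Δ = (V_up−V_dn)/(S_up−S_dn) = (60.5477−135.0903)/(218.9400−156.6400) = -1.1965. V = [p*·60.5477 + (1−p*)·135.0903]/1.21 = 53.5597. B = V − Δ·S = 266.5385.
Each (Δ,B) replicates both successor values, so the strategy is self-financing and V0 is arbitrage-free.

(0,0): Delta=-1.1965 Bond=266.5385
(1,0): Delta=0.5897 Bond=42.7147
(1,1): Delta=-1.2740 Bond=339.4690
(2,0): Delta=2.7921 Bond=-251.9011
(2,1): Delta=0.4942 Bond=70.0839
(2,2): Delta=-1.3506 Bond=431.4043
(3,0): Delta=-5.0898 Bond=651.2909
(3,1): Delta=3.1339 Bond=-362.7452
(3,2): Delta=0.3798 Bond=111.9256
(3,3): Delta=-1.4257 Bond=546.8522
V0=53.5597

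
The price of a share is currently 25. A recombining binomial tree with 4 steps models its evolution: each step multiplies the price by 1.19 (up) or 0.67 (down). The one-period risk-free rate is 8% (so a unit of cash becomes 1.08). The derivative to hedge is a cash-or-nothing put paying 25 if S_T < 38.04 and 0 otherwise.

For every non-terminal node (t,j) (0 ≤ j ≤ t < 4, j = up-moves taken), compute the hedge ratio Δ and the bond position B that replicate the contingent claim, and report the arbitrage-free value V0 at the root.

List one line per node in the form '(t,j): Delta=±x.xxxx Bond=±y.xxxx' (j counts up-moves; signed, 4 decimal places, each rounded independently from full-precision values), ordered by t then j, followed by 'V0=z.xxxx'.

No-arbitrage ⇒ martingale measure with p* = (R−d)/(u−d) = 0.7885.
Terminal payoffs: V(4,0)=25.0000, V(4,1)=25.0000, V(4,2)=25.0000, V(4,3)=25.0000, V(4,4)=0.0000
  t=3,j=0: stock 7.5191 → up 8.9477 (V=25.0000), down 5.0378 (V=25.0000). Price 23.1481; hedge Δ=0.0000, bond B=23.1481.
  t=3,j=1: stock 13.3548 → up 15.8922 (V=25.0000), down 8.9477 (V=25.0000). Price 23.1481; hedge Δ=0.0000, bond B=23.1481.
  t=3,j=2: stock 23.7197 → up 28.2264 (V=25.0000), down 15.8922 (V=25.0000). Price 23.1481; hedge Δ=0.0000, bond B=23.1481.
  t=3,j=3: stock 42.1290 → up 50.1335 (V=0.0000), down 28.2264 (V=25.0000). Price 4.8967; hedge Δ=-1.1412, bond B=52.9736.
  t=2,j=0: stock 11.2225 → up 13.3548 (V=23.1481), down 7.5191 (V=23.1481). Price 21.4335; hedge Δ=0.0000, bond B=21.4335.
  t=2,j=1: stock 19.9325 → up 23.7197 (V=23.1481), down 13.3548 (V=23.1481). Price 21.4335; hedge Δ=0.0000, bond B=21.4335.
  t=2,j=2: stock 35.4025 → up 42.1290 (V=4.8967), down 23.7197 (V=23.1481). Price 8.1089; hedge Δ=-0.9914, bond B=43.2078.
  t=1,j=0: stock 16.7500 → up 19.9325 (V=21.4335), down 11.2225 (V=21.4335). Price 19.8458; hedge Δ=0.0000, bond B=19.8458.
  t=1,j=1: stock 29.7500 → up 35.4025 (V=8.1089), down 19.9325 (V=21.4335). Price 10.1181; hedge Δ=-0.8613, bond B=35.7423.
  t=0,j=0: stock 25.0000 → up 29.7500 (V=10.1181), down 16.7500 (V=19.8458). Price 11.2740; hedge Δ=-0.7483, bond B=29.9811.
Root portfolio cost Δ·25+B reproduces V0=11.2740.

(0,0): Delta=-0.7483 Bond=29.9811
(1,0): Delta=0.0000 Bond=19.8458
(1,1): Delta=-0.8613 Bond=35.7423
(2,0): Delta=0.0000 Bond=21.4335
(2,1): Delta=0.0000 Bond=21.4335
(2,2): Delta=-0.9914 Bond=43.2078
(3,0): Delta=0.0000 Bond=23.1481
(3,1): Delta=0.0000 Bond=23.1481
(3,2): Delta=0.0000 Bond=23.1481
(3,3): Delta=-1.1412 Bond=52.9736
V0=11.2740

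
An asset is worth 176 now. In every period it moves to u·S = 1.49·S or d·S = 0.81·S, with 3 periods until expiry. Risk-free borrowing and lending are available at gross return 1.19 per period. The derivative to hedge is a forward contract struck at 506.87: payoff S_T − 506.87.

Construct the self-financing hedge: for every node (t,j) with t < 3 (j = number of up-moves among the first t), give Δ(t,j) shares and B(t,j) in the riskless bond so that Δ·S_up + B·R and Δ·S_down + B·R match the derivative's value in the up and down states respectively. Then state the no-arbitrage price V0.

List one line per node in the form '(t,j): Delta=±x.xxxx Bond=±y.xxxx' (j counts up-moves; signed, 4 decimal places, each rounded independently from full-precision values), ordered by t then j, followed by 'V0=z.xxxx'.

(0,0): Delta=1.0000 Bond=-300.7847
(1,0): Delta=1.0000 Bond=-357.9338
(1,1): Delta=1.0000 Bond=-357.9338
(2,0): Delta=1.0000 Bond=-425.9412
(2,1): Delta=1.0000 Bond=-425.9412
(2,2): Delta=1.0000 Bond=-425.9412
V0=-124.7847

No-arbitrage ⇒ martingale measure with p* = (R−d)/(u−d) = 0.5588.
Terminal values V(3,·): V(3,0)=-413.3364, V(3,1)=-334.8143, V(3,2)=-190.3725, V(3,3)=75.3290
Node (2,0) S=115.4736: V=(p*·-334.8143+(1−p*)·-413.3364)/1.19=-310.4676; Δ=(-334.8143−-413.3364)/(172.0557−93.5336)=1.0000; B=V−Δ·S=-425.9412
Node (2,1) S=212.4144: V=(p*·-190.3725+(1−p*)·-334.8143)/1.19=-213.5268; Δ=(-190.3725−-334.8143)/(316.4975−172.0557)=1.0000; B=V−Δ·S=-425.9412
Node (2,2) S=390.7376: V=(p*·75.3290+(1−p*)·-190.3725)/1.19=-35.2036; Δ=(75.3290−-190.3725)/(582.1990−316.4975)=1.0000; B=V−Δ·S=-425.9412
Node (1,0) S=142.5600: V=(p*·-213.5268+(1−p*)·-310.4676)/1.19=-215.3738; Δ=(-213.5268−-310.4676)/(212.4144−115.4736)=1.0000; B=V−Δ·S=-357.9338
Node (1,1) S=262.2400: V=(p*·-35.2036+(1−p*)·-213.5268)/1.19=-95.6938; Δ=(-35.2036−-213.5268)/(390.7376−212.4144)=1.0000; B=V−Δ·S=-357.9338
Node (0,0) S=176.0000: V=(p*·-95.6938+(1−p*)·-215.3738)/1.19=-124.7847; Δ=(-95.6938−-215.3738)/(262.2400−142.5600)=1.0000; B=V−Δ·S=-300.7847
Self-financing check: at every node Δ·S+B equals the discounted successor values.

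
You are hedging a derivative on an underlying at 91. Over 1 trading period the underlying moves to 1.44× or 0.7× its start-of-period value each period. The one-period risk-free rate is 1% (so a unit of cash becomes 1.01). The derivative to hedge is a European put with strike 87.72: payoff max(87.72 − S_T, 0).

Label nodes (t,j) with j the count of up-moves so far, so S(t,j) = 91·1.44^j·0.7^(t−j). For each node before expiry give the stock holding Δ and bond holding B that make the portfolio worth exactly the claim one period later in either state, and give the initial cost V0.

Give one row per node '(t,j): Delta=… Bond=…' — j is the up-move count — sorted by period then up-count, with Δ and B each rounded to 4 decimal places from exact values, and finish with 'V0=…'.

(0,0): Delta=-0.3567 Bond=46.2788
V0=13.8194

The replicating-portfolio and risk-neutral prices coincide; use p* = (1.01−0.7)/(1.44−0.7) = 0.4189 for the latter.
Terminal values V(1,·): V(1,0)=24.0200, V(1,1)=0.0000
(0,0): S=91.0000. Δ = (V_up−V_dn)/(S_up−S_dn) = (0.0000−24.0200)/(131.0400−63.7000) = -0.3567. V = [p*·0.0000 + (1−p*)·24.0200]/1.01 = 13.8194. B = V − Δ·S = 46.2788.
Each (Δ,B) replicates both successor values, so the strategy is self-financing and V0 is arbitrage-free.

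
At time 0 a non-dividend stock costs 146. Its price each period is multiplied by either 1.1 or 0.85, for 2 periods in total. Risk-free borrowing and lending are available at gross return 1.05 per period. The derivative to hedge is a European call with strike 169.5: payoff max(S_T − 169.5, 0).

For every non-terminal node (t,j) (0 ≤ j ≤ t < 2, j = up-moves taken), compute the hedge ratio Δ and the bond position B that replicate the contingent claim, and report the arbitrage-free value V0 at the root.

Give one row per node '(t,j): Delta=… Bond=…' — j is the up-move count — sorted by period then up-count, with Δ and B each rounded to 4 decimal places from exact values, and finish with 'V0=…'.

(0,0): Delta=0.1495 Bond=-17.6646
(1,0): Delta=0.0000 Bond=0.0000
(1,1): Delta=0.1783 Bond=-23.1848
V0=4.1564

Under the risk-neutral measure, an up-move has probability p* = (R−d)/(u−d) = 0.8000 and values discount at R = 1.05.
At expiry t=2: V(2,0)=0.0000, V(2,1)=0.0000, V(2,2)=7.1600
Node (1,0) S=124.1000: V=(p*·0.0000+(1−p*)·0.0000)/1.05=0.0000; Δ=(0.0000−0.0000)/(136.5100−105.4850)=0.0000; B=V−Δ·S=0.0000
Node (1,1) S=160.6000: V=(p*·7.1600+(1−p*)·0.0000)/1.05=5.4552; Δ=(7.1600−0.0000)/(176.6600−136.5100)=0.1783; B=V−Δ·S=-23.1848
Node (0,0) S=146.0000: V=(p*·5.4552+(1−p*)·0.0000)/1.05=4.1564; Δ=(5.4552−0.0000)/(160.6000−124.1000)=0.1495; B=V−Δ·S=-17.6646
Each (Δ,B) replicates both successor values, so the strategy is self-financing and V0 is arbitrage-free.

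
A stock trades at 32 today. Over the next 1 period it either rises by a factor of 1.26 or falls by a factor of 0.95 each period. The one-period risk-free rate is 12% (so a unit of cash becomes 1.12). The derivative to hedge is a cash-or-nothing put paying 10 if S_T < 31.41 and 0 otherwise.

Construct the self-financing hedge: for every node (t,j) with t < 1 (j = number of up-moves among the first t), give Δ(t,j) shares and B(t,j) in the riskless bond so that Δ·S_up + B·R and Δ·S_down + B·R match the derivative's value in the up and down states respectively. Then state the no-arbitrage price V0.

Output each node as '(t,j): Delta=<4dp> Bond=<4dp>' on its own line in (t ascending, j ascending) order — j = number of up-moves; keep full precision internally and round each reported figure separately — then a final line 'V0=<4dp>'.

Since d<R<u, set p* = (R−d)/(u−d) = 0.5484; price each node as the discounted p*-expectation of its children.
Payoff layer (t=1): V(1,0)=10.0000, V(1,1)=0.0000
(0,0): S=32.0000. Δ = (V_up−V_dn)/(S_up−S_dn) = (0.0000−10.0000)/(40.3200−30.4000) = -1.0081. V = [p*·0.0000 + (1−p*)·10.0000]/1.12 = 4.0323. B = V − Δ·S = 36.2903.
Root portfolio cost Δ·32+B reproduces V0=4.0323.

(0,0): Delta=-1.0081 Bond=36.2903
V0=4.0323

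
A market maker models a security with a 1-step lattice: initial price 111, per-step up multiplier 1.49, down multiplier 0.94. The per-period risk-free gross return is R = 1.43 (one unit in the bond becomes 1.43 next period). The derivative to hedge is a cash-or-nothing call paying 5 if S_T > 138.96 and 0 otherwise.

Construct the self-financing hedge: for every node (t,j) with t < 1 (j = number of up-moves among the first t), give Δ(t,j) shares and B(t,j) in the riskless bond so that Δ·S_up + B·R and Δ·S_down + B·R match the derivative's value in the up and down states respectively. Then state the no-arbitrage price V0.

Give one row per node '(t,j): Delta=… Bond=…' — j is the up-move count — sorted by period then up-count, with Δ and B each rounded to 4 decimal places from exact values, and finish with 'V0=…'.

(0,0): Delta=0.0819 Bond=-5.9758
V0=3.1151

The replicating-portfolio and risk-neutral prices coincide; use p* = (1.43−0.94)/(1.49−0.94) = 0.8909 for the latter.
Terminal values V(1,·): V(1,0)=0.0000, V(1,1)=5.0000
Node (0,0) S=111.0000: V=(p*·5.0000+(1−p*)·0.0000)/1.43=3.1151; Δ=(5.0000−0.0000)/(165.3900−104.3400)=0.0819; B=V−Δ·S=-5.9758
Each (Δ,B) replicates both successor values, so the strategy is self-financing and V0 is arbitrage-free.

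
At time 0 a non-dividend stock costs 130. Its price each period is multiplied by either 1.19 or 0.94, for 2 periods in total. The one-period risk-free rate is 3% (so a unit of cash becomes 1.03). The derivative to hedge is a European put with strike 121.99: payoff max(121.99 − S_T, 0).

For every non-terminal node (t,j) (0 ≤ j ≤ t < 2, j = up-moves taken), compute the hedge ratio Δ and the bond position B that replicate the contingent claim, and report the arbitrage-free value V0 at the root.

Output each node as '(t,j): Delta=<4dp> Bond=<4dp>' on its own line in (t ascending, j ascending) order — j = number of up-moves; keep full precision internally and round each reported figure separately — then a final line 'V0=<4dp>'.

(0,0): Delta=-0.1362 Bond=20.4510
(1,0): Delta=-0.2331 Bond=32.9133
(1,1): Delta=0.0000 Bond=0.0000
V0=2.7497

The replicating-portfolio and risk-neutral prices coincide; use p* = (1.03−0.94)/(1.19−0.94) = 0.3600 for the latter.
Terminal payoffs: V(2,0)=7.1220, V(2,1)=0.0000, V(2,2)=0.0000
(1,0): S=122.2000. Δ = (V_up−V_dn)/(S_up−S_dn) = (0.0000−7.1220)/(145.4180−114.8680) = -0.2331. V = [p*·0.0000 + (1−p*)·7.1220]/1.03 = 4.4253. B = V − Δ·S = 32.9133.
(1,1): S=154.7000. Δ = (V_up−V_dn)/(S_up−S_dn) = (0.0000−0.0000)/(184.0930−145.4180) = 0.0000. V = [p*·0.0000 + (1−p*)·0.0000]/1.03 = 0.0000. B = V − Δ·S = 0.0000.
(0,0): S=130.0000. Δ = (V_up−V_dn)/(S_up−S_dn) = (0.0000−4.4253)/(154.7000−122.2000) = -0.1362. V = [p*·0.0000 + (1−p*)·4.4253]/1.03 = 2.7497. B = V − Δ·S = 20.4510.
Root portfolio cost Δ·130+B reproduces V0=2.7497.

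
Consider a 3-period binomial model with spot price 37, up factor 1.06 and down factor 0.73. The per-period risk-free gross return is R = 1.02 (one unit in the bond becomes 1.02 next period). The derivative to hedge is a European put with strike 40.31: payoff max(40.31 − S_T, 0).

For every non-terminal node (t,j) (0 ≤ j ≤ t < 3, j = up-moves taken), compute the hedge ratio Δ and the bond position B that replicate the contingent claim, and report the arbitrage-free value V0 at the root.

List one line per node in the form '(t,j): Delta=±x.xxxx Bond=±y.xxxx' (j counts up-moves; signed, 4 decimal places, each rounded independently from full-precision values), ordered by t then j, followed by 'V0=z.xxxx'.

(0,0): Delta=-0.7716 Bond=31.9360
(1,0): Delta=-1.0000 Bond=38.7447
(1,1): Delta=-0.7499 Bond=31.7237
(2,0): Delta=-1.0000 Bond=39.5196
(2,1): Delta=-1.0000 Bond=39.5196
(2,2): Delta=-0.7261 Bond=31.3703
V0=3.3881

The replicating-portfolio and risk-neutral prices coincide; use p* = (1.02−0.73)/(1.06−0.73) = 0.8788 for the latter.
Terminal payoffs: V(3,0)=25.9164, V(3,1)=19.4097, V(3,2)=9.9616, V(3,3)=0.0000
Node (2,0) S=19.7173: V=(p*·19.4097+(1−p*)·25.9164)/1.02=19.8023; Δ=(19.4097−25.9164)/(20.9003−14.3936)=-1.0000; B=V−Δ·S=39.5196
Node (2,1) S=28.6306: V=(p*·9.9616+(1−p*)·19.4097)/1.02=10.8890; Δ=(9.9616−19.4097)/(30.3484−20.9003)=-1.0000; B=V−Δ·S=39.5196
Node (2,2) S=41.5732: V=(p*·0.0000+(1−p*)·9.9616)/1.02=1.1838; Δ=(0.0000−9.9616)/(44.0676−30.3484)=-0.7261; B=V−Δ·S=31.3703
Node (1,0) S=27.0100: V=(p*·10.8890+(1−p*)·19.8023)/1.02=11.7347; Δ=(10.8890−19.8023)/(28.6306−19.7173)=-1.0000; B=V−Δ·S=38.7447
Node (1,1) S=39.2200: V=(p*·1.1838+(1−p*)·10.8890)/1.02=2.3139; Δ=(1.1838−10.8890)/(41.5732−28.6306)=-0.7499; B=V−Δ·S=31.7237
Node (0,0) S=37.0000: V=(p*·2.3139+(1−p*)·11.7347)/1.02=3.3881; Δ=(2.3139−11.7347)/(39.2200−27.0100)=-0.7716; B=V−Δ·S=31.9360
Each (Δ,B) replicates both successor values, so the strategy is self-financing and V0 is arbitrage-free.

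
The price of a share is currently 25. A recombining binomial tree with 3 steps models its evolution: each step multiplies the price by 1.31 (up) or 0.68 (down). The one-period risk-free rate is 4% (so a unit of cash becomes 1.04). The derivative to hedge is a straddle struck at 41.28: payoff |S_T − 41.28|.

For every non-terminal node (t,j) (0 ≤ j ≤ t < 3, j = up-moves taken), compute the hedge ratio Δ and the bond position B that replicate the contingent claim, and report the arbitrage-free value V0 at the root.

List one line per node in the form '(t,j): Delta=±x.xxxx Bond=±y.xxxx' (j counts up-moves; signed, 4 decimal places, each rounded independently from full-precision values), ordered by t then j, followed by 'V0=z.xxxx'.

(0,0): Delta=-0.4279 Bond=27.3468
(1,0): Delta=-1.0000 Bond=38.1657
(1,1): Delta=-0.2052 Bond=21.1469
(2,0): Delta=-1.0000 Bond=39.6923
(2,1): Delta=-1.0000 Bond=39.6923
(2,2): Delta=0.1042 Bond=8.7181
V0=16.6483

No-arbitrage ⇒ martingale measure with p* = (R−d)/(u−d) = 0.5714.
Terminal values V(3,·): V(3,0)=33.4192, V(3,1)=26.1364, V(3,2)=12.1063, V(3,3)=14.9223
(2,0): S=11.5600. Δ = (V_up−V_dn)/(S_up−S_dn) = (26.1364−33.4192)/(15.1436−7.8608) = -1.0000. V = [p*·26.1364 + (1−p*)·33.4192]/1.04 = 28.1323. B = V − Δ·S = 39.6923.
(2,1): S=22.2700. Δ = (V_up−V_dn)/(S_up−S_dn) = (12.1063−26.1364)/(29.1737−15.1436) = -1.0000. V = [p*·12.1063 + (1−p*)·26.1364]/1.04 = 17.4223. B = V − Δ·S = 39.6923.
(2,2): S=42.9025. Δ = (V_up−V_dn)/(S_up−S_dn) = (14.9223−12.1063)/(56.2023−29.1737) = 0.1042. V = [p*·14.9223 + (1−p*)·12.1063]/1.04 = 13.1879. B = V − Δ·S = 8.7181.
(1,0): S=17.0000. Δ = (V_up−V_dn)/(S_up−S_dn) = (17.4223−28.1323)/(22.2700−11.5600) = -1.0000. V = [p*·17.4223 + (1−p*)·28.1323]/1.04 = 21.1657. B = V − Δ·S = 38.1657.
(1,1): S=32.7500. Δ = (V_up−V_dn)/(S_up−S_dn) = (13.1879−17.4223)/(42.9025−22.2700) = -0.2052. V = [p*·13.1879 + (1−p*)·17.4223]/1.04 = 14.4256. B = V − Δ·S = 21.1469.
(0,0): S=25.0000. Δ = (V_up−V_dn)/(S_up−S_dn) = (14.4256−21.1657)/(32.7500−17.0000) = -0.4279. V = [p*·14.4256 + (1−p*)·21.1657]/1.04 = 16.6483. B = V − Δ·S = 27.3468.
The time-0 hedge costs 16.6483, which is the no-arbitrage price.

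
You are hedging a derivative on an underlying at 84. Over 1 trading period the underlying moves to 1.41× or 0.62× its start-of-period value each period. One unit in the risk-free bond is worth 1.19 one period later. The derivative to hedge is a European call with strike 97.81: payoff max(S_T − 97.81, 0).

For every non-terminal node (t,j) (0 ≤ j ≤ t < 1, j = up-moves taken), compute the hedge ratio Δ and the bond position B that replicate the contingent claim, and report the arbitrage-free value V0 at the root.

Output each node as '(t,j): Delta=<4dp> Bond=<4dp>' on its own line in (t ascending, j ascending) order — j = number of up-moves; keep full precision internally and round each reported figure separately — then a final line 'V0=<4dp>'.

No-arbitrage ⇒ martingale measure with p* = (R−d)/(u−d) = 0.7215.
Terminal values V(1,·): V(1,0)=0.0000, V(1,1)=20.6300
Node (0,0) S=84.0000: V=(p*·20.6300+(1−p*)·0.0000)/1.19=12.5084; Δ=(20.6300−0.0000)/(118.4400−52.0800)=0.3109; B=V−Δ·S=-13.6056
Check: Δ(0,0)·S0 + B(0,0) = 12.5084 = V0.

(0,0): Delta=0.3109 Bond=-13.6056
V0=12.5084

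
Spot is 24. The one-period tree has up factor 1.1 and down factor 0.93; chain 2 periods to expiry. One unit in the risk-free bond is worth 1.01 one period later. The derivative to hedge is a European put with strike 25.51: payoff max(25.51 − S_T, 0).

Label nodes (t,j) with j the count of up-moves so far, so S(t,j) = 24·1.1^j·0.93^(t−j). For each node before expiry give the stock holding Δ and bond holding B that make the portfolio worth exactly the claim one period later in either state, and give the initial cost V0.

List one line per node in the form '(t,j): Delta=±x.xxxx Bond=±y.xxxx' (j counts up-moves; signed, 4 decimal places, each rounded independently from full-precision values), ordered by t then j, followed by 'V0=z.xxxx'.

No-arbitrage ⇒ martingale measure with p* = (R−d)/(u−d) = 0.4706.
Terminal values V(2,·): V(2,0)=4.7524, V(2,1)=0.9580, V(2,2)=0.0000
  t=1,j=0: stock 22.3200 → up 24.5520 (V=0.9580), down 20.7576 (V=4.7524). Price 2.9374; hedge Δ=-1.0000, bond B=25.2574.
  t=1,j=1: stock 26.4000 → up 29.0400 (V=0.0000), down 24.5520 (V=0.9580). Price 0.5022; hedge Δ=-0.2135, bond B=6.1374.
  t=0,j=0: stock 24.0000 → up 26.4000 (V=0.5022), down 22.3200 (V=2.9374). Price 1.7737; hedge Δ=-0.5969, bond B=16.0988.
Root portfolio cost Δ·24+B reproduces V0=1.7737.

(0,0): Delta=-0.5969 Bond=16.0988
(1,0): Delta=-1.0000 Bond=25.2574
(1,1): Delta=-0.2135 Bond=6.1374
V0=1.7737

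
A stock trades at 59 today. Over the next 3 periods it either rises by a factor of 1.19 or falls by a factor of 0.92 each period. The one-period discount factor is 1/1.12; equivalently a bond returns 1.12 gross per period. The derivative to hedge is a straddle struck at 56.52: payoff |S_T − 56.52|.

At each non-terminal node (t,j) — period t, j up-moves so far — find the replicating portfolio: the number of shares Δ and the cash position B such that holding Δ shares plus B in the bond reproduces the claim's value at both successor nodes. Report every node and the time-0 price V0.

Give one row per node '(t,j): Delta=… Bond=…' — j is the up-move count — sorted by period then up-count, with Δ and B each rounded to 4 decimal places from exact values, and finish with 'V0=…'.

Under the risk-neutral measure, an up-move has probability p* = (R−d)/(u−d) = 0.7407 and values discount at R = 1.12.
Payoff layer (t=3): V(3,0)=10.5774, V(3,1)=2.9057, V(3,2)=20.3459, V(3,3)=42.9044
Node (2,0) S=49.9376: V=(p*·2.9057+(1−p*)·10.5774)/1.12=4.3703; Δ=(2.9057−10.5774)/(59.4257−45.9426)=-0.5690; B=V−Δ·S=32.7838
Node (2,1) S=64.5932: V=(p*·20.3459+(1−p*)·2.9057)/1.12=14.1289; Δ=(20.3459−2.9057)/(76.8659−59.4257)=1.0000; B=V−Δ·S=-50.4643
Node (2,2) S=83.5499: V=(p*·42.9044+(1−p*)·20.3459)/1.12=33.0856; Δ=(42.9044−20.3459)/(99.4244−76.8659)=1.0000; B=V−Δ·S=-50.4643
Node (1,0) S=54.2800: V=(p*·14.1289+(1−p*)·4.3703)/1.12=10.3562; Δ=(14.1289−4.3703)/(64.5932−49.9376)=0.6659; B=V−Δ·S=-25.7870
Node (1,1) S=70.2100: V=(p*·33.0856+(1−p*)·14.1289)/1.12=25.1526; Δ=(33.0856−14.1289)/(83.5499−64.5932)=1.0000; B=V−Δ·S=-45.0574
Node (0,0) S=59.0000: V=(p*·25.1526+(1−p*)·10.3562)/1.12=19.0326; Δ=(25.1526−10.3562)/(70.2100−54.2800)=0.9288; B=V−Δ·S=-35.7691
Check: Δ(0,0)·S0 + B(0,0) = 19.0326 = V0.

(0,0): Delta=0.9288 Bond=-35.7691
(1,0): Delta=0.6659 Bond=-25.7870
(1,1): Delta=1.0000 Bond=-45.0574
(2,0): Delta=-0.5690 Bond=32.7838
(2,1): Delta=1.0000 Bond=-50.4643
(2,2): Delta=1.0000 Bond=-50.4643
V0=19.0326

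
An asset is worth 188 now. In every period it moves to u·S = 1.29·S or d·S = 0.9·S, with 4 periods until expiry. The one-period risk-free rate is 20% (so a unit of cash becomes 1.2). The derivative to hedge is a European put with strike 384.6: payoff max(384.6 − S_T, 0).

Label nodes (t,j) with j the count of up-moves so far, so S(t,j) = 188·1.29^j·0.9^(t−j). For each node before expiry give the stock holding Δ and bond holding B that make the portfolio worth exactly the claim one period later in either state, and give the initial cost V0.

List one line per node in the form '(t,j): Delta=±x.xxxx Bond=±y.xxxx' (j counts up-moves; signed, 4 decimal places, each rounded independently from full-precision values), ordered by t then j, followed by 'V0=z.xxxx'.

(0,0): Delta=-0.5114 Bond=116.5760
(1,0): Delta=-1.0000 Bond=222.5694
(1,1): Delta=-0.4091 Bond=115.0878
(2,0): Delta=-1.0000 Bond=267.0833
(2,1): Delta=-1.0000 Bond=267.0833
(2,2): Delta=-0.2854 Bond=99.4120
(3,0): Delta=-1.0000 Bond=320.5000
(3,1): Delta=-1.0000 Bond=320.5000
(3,2): Delta=-1.0000 Bond=320.5000
(3,3): Delta=-0.1358 Bond=58.9327
V0=20.4407

Under the risk-neutral measure, an up-move has probability p* = (R−d)/(u−d) = 0.7692 and values discount at R = 1.2.
Terminal values V(4,·): V(4,0)=261.2532, V(4,1)=207.8029, V(4,2)=131.1909, V(4,3)=21.3802, V(4,4)=0.0000
Node (3,0) S=137.0520: V=(p*·207.8029+(1−p*)·261.2532)/1.2=183.4480; Δ=(207.8029−261.2532)/(176.7971−123.3468)=-1.0000; B=V−Δ·S=320.5000
Node (3,1) S=196.4412: V=(p*·131.1909+(1−p*)·207.8029)/1.2=124.0588; Δ=(131.1909−207.8029)/(253.4091−176.7971)=-1.0000; B=V−Δ·S=320.5000
Node (3,2) S=281.5657: V=(p*·21.3802+(1−p*)·131.1909)/1.2=38.9343; Δ=(21.3802−131.1909)/(363.2198−253.4091)=-1.0000; B=V−Δ·S=320.5000
Node (3,3) S=403.5775: V=(p*·0.0000+(1−p*)·21.3802)/1.2=4.1116; Δ=(0.0000−21.3802)/(520.6150−363.2198)=-0.1358; B=V−Δ·S=58.9327
Node (2,0) S=152.2800: V=(p*·124.0588+(1−p*)·183.4480)/1.2=114.8033; Δ=(124.0588−183.4480)/(196.4412−137.0520)=-1.0000; B=V−Δ·S=267.0833
Node (2,1) S=218.2680: V=(p*·38.9343+(1−p*)·124.0588)/1.2=48.8153; Δ=(38.9343−124.0588)/(281.5657−196.4412)=-1.0000; B=V−Δ·S=267.0833
Node (2,2) S=312.8508: V=(p*·4.1116+(1−p*)·38.9343)/1.2=10.1230; Δ=(4.1116−38.9343)/(403.5775−281.5657)=-0.2854; B=V−Δ·S=99.4120
Node (1,0) S=169.2000: V=(p*·48.8153+(1−p*)·114.8033)/1.2=53.3694; Δ=(48.8153−114.8033)/(218.2680−152.2800)=-1.0000; B=V−Δ·S=222.5694
Node (1,1) S=242.5200: V=(p*·10.1230+(1−p*)·48.8153)/1.2=15.8767; Δ=(10.1230−48.8153)/(312.8508−218.2680)=-0.4091; B=V−Δ·S=115.0878
Node (0,0) S=188.0000: V=(p*·15.8767+(1−p*)·53.3694)/1.2=20.4407; Δ=(15.8767−53.3694)/(242.5200−169.2000)=-0.5114; B=V−Δ·S=116.5760
Each (Δ,B) replicates both successor values, so the strategy is self-financing and V0 is arbitrage-free.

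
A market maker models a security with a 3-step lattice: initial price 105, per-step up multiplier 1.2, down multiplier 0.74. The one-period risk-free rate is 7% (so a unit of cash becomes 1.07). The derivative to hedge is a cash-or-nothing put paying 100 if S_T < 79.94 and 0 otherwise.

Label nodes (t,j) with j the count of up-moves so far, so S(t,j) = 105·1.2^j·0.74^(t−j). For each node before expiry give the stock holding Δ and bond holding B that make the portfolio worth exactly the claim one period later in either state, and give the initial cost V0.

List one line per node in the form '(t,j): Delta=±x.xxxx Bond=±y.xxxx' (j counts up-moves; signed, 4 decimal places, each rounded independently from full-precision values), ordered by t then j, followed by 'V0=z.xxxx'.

Since d<R<u, set p* = (R−d)/(u−d) = 0.7174; price each node as the discounted p*-expectation of its children.
Terminal payoffs: V(3,0)=100.0000, V(3,1)=100.0000, V(3,2)=0.0000, V(3,3)=0.0000
(2,0): S=57.4980. Δ = (V_up−V_dn)/(S_up−S_dn) = (100.0000−100.0000)/(68.9976−42.5485) = 0.0000. V = [p*·100.0000 + (1−p*)·100.0000]/1.07 = 93.4579. B = V − Δ·S = 93.4579.
(2,1): S=93.2400. Δ = (V_up−V_dn)/(S_up−S_dn) = (0.0000−100.0000)/(111.8880−68.9976) = -2.3315. V = [p*·0.0000 + (1−p*)·100.0000]/1.07 = 26.4120. B = V − Δ·S = 243.8033.
(2,2): S=151.2000. Δ = (V_up−V_dn)/(S_up−S_dn) = (0.0000−0.0000)/(181.4400−111.8880) = 0.0000. V = [p*·0.0000 + (1−p*)·0.0000]/1.07 = 0.0000. B = V − Δ·S = 0.0000.
(1,0): S=77.7000. Δ = (V_up−V_dn)/(S_up−S_dn) = (26.4120−93.4579)/(93.2400−57.4980) = -1.8758. V = [p*·26.4120 + (1−p*)·93.4579]/1.07 = 42.3923. B = V − Δ·S = 188.1443.
(1,1): S=126.0000. Δ = (V_up−V_dn)/(S_up−S_dn) = (0.0000−26.4120)/(151.2000−93.2400) = -0.4557. V = [p*·0.0000 + (1−p*)·26.4120]/1.07 = 6.9760. B = V − Δ·S = 64.3934.
(0,0): S=105.0000. Δ = (V_up−V_dn)/(S_up−S_dn) = (6.9760−42.3923)/(126.0000−77.7000) = -0.7333. V = [p*·6.9760 + (1−p*)·42.3923]/1.07 = 15.8738. B = V − Δ·S = 92.8659.
The time-0 hedge costs 15.8738, which is the no-arbitrage price.

(0,0): Delta=-0.7333 Bond=92.8659
(1,0): Delta=-1.8758 Bond=188.1443
(1,1): Delta=-0.4557 Bond=64.3934
(2,0): Delta=0.0000 Bond=93.4579
(2,1): Delta=-2.3315 Bond=243.8033
(2,2): Delta=0.0000 Bond=0.0000
V0=15.8738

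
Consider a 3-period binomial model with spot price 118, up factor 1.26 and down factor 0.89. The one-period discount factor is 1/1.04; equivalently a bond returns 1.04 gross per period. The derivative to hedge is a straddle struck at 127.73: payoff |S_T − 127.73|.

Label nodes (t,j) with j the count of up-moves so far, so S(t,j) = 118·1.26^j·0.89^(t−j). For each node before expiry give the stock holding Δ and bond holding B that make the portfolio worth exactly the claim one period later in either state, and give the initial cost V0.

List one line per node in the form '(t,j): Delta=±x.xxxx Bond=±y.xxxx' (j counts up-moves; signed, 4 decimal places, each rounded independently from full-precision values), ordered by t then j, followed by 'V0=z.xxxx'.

(0,0): Delta=0.2788 Bond=-4.1856
(1,0): Delta=-0.2175 Bond=47.7697
(1,1): Delta=0.7930 Bond=-80.7997
(2,0): Delta=-1.0000 Bond=122.8173
(2,1): Delta=0.5931 Bond=-57.5870
(2,2): Delta=1.0000 Bond=-122.8173
V0=28.7121

Risk-neutral probability p* = (R−d)/(u−d) = (1.04−0.89)/(1.26−0.89) = 0.4054.
Terminal values V(3,·): V(3,0)=44.5437, V(3,1)=9.9606, V(3,2)=38.9998, V(3,3)=108.3144
Node (2,0) S=93.4678: V=(p*·9.9606+(1−p*)·44.5437)/1.04=29.3495; Δ=(9.9606−44.5437)/(117.7694−83.1863)=-1.0000; B=V−Δ·S=122.8173
Node (2,1) S=132.3252: V=(p*·38.9998+(1−p*)·9.9606)/1.04=20.8973; Δ=(38.9998−9.9606)/(166.7298−117.7694)=0.5931; B=V−Δ·S=-57.5870
Node (2,2) S=187.3368: V=(p*·108.3144+(1−p*)·38.9998)/1.04=64.5195; Δ=(108.3144−38.9998)/(236.0444−166.7298)=1.0000; B=V−Δ·S=-122.8173
Node (1,0) S=105.0200: V=(p*·20.8973+(1−p*)·29.3495)/1.04=24.9259; Δ=(20.8973−29.3495)/(132.3252−93.4678)=-0.2175; B=V−Δ·S=47.7697
Node (1,1) S=148.6800: V=(p*·64.5195+(1−p*)·20.8973)/1.04=37.0981; Δ=(64.5195−20.8973)/(187.3368−132.3252)=0.7930; B=V−Δ·S=-80.7997
Node (0,0) S=118.0000: V=(p*·37.0981+(1−p*)·24.9259)/1.04=28.7121; Δ=(37.0981−24.9259)/(148.6800−105.0200)=0.2788; B=V−Δ·S=-4.1856
The time-0 hedge costs 28.7121, which is the no-arbitrage price.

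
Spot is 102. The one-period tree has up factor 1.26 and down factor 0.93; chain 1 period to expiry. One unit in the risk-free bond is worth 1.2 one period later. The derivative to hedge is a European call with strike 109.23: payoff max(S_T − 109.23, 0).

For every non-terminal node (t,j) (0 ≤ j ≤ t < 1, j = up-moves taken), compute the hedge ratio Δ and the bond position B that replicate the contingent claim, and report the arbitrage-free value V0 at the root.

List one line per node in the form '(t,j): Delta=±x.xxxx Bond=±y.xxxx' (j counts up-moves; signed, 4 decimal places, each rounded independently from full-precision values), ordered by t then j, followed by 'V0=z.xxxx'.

Under the risk-neutral measure, an up-move has probability p* = (R−d)/(u−d) = 0.8182 and values discount at R = 1.2.
Terminal values V(1,·): V(1,0)=0.0000, V(1,1)=19.2900
(0,0): S=102.0000. Δ = (V_up−V_dn)/(S_up−S_dn) = (19.2900−0.0000)/(128.5200−94.8600) = 0.5731. V = [p*·19.2900 + (1−p*)·0.0000]/1.2 = 13.1523. B = V − Δ·S = -45.3023.
Root portfolio cost Δ·102+B reproduces V0=13.1523.

(0,0): Delta=0.5731 Bond=-45.3023
V0=13.1523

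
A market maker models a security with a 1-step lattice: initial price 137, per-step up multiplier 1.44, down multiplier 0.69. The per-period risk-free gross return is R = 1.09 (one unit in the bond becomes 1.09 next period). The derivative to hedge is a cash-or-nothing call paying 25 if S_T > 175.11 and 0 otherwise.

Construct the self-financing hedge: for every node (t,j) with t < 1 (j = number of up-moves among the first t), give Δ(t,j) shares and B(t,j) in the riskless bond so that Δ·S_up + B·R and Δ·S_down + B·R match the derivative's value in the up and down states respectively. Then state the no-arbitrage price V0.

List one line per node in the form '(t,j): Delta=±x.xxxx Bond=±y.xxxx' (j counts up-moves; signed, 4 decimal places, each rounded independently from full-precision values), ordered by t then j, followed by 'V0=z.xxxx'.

The replicating-portfolio and risk-neutral prices coincide; use p* = (1.09−0.69)/(1.44−0.69) = 0.5333 for the latter.
At expiry t=1: V(1,0)=0.0000, V(1,1)=25.0000
  t=0,j=0: stock 137.0000 → up 197.2800 (V=25.0000), down 94.5300 (V=0.0000). Price 12.2324; hedge Δ=0.2433, bond B=-21.1009.
The time-0 hedge costs 12.2324, which is the no-arbitrage price.

(0,0): Delta=0.2433 Bond=-21.1009
V0=12.2324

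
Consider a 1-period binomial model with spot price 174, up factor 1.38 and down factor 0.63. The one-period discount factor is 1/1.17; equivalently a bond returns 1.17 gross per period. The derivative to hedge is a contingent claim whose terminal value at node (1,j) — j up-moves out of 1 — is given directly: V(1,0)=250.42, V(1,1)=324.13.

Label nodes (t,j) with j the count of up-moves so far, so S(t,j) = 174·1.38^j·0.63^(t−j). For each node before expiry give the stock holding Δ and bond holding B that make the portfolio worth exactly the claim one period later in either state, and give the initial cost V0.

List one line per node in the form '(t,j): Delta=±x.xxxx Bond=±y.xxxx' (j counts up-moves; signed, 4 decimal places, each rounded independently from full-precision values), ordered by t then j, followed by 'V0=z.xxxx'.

Under the risk-neutral measure, an up-move has probability p* = (R−d)/(u−d) = 0.7200 and values discount at R = 1.17.
At expiry t=1: V(1,0)=250.4200, V(1,1)=324.1300
  t=0,j=0: stock 174.0000 → up 240.1200 (V=324.1300), down 109.6200 (V=250.4200). Price 259.3942; hedge Δ=0.5648, bond B=161.1142.
Each (Δ,B) replicates both successor values, so the strategy is self-financing and V0 is arbitrage-free.

(0,0): Delta=0.5648 Bond=161.1142
V0=259.3942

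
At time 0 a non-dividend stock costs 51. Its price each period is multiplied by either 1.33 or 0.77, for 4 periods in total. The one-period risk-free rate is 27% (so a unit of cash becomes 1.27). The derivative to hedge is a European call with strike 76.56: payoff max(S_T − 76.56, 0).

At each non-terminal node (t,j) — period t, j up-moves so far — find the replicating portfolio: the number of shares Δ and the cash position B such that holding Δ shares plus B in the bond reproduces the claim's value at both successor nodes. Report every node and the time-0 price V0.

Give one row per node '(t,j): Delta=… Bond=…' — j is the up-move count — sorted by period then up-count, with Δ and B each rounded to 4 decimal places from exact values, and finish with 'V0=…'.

(0,0): Delta=0.8868 Bond=-23.0912
(1,0): Delta=0.3557 Bond=-8.4700
(1,1): Delta=0.9237 Bond=-31.8286
(2,0): Delta=0.0000 Bond=0.0000
(2,1): Delta=0.3805 Bond=-12.0477
(2,2): Delta=0.9615 Bond=-43.8272
(3,0): Delta=0.0000 Bond=0.0000
(3,1): Delta=0.0000 Bond=0.0000
(3,2): Delta=0.4069 Bond=-17.1367
(3,3): Delta=1.0000 Bond=-60.2835
V0=22.1372

No-arbitrage ⇒ martingale measure with p* = (R−d)/(u−d) = 0.8929.
Terminal values V(4,·): V(4,0)=0.0000, V(4,1)=0.0000, V(4,2)=0.0000, V(4,3)=15.8281, V(4,4)=83.0194
  t=3,j=0: stock 23.2832 → up 30.9666 (V=0.0000), down 17.9281 (V=0.0000). Price 0.0000; hedge Δ=0.0000, bond B=0.0000.
  t=3,j=1: stock 40.2164 → up 53.4878 (V=0.0000), down 30.9666 (V=0.0000). Price 0.0000; hedge Δ=0.0000, bond B=0.0000.
  t=3,j=2: stock 69.4647 → up 92.3881 (V=15.8281), down 53.4878 (V=0.0000). Price 11.1277; hedge Δ=0.4069, bond B=-17.1367.
  t=3,j=3: stock 119.9845 → up 159.5794 (V=83.0194), down 92.3881 (V=15.8281). Price 59.7010; hedge Δ=1.0000, bond B=-60.2835.
  t=2,j=0: stock 30.2379 → up 40.2164 (V=0.0000), down 23.2832 (V=0.0000). Price 0.0000; hedge Δ=0.0000, bond B=0.0000.
  t=2,j=1: stock 52.2291 → up 69.4647 (V=11.1277), down 40.2164 (V=0.0000). Price 7.8232; hedge Δ=0.3805, bond B=-12.0477.
  t=2,j=2: stock 90.2139 → up 119.9845 (V=59.7010), down 69.4647 (V=11.1277). Price 42.9108; hedge Δ=0.9615, bond B=-43.8272.
  t=1,j=0: stock 39.2700 → up 52.2291 (V=7.8232), down 30.2379 (V=0.0000). Price 5.5000; hedge Δ=0.3557, bond B=-8.4700.
  t=1,j=1: stock 67.8300 → up 90.2139 (V=42.9108), down 52.2291 (V=7.8232). Price 30.8279; hedge Δ=0.9237, bond B=-31.8286.
  t=0,j=0: stock 51.0000 → up 67.8300 (V=30.8279), down 39.2700 (V=5.5000). Price 22.1372; hedge Δ=0.8868, bond B=-23.0912.
Self-financing check: at every node Δ·S+B equals the discounted successor values.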